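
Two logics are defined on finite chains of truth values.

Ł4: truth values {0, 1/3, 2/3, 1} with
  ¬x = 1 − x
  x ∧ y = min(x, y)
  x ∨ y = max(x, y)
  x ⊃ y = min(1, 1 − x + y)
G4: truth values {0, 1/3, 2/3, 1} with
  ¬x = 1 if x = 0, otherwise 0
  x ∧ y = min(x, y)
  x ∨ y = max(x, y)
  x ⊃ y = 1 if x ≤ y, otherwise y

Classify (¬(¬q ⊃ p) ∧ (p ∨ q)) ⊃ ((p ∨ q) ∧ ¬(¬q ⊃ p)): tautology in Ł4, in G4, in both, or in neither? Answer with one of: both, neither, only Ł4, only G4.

In Ł4: every assignment gives 1 — tautology.
In G4: every assignment gives 1 — tautology.

both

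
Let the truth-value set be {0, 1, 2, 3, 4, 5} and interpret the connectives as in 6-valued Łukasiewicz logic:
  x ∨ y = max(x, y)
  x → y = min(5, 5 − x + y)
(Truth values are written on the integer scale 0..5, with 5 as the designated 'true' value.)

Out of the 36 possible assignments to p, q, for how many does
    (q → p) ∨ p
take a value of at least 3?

30

value 5: 21 assignments (counts)
value 4: 5 assignments (counts)
value 3: 4 assignments (counts)
value 2: 3 assignments
value 1: 2 assignments
value 0: 1 assignment
So 30 of the 36 assignments meet the threshold.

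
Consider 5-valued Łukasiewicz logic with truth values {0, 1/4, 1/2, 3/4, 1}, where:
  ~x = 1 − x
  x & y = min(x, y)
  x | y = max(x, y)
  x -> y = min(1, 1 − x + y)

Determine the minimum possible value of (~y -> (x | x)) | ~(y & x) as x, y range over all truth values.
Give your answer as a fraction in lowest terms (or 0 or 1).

Take x = 1/4, y = 1/4:
~y = ~1/4 = 3/4
x | x = 1/4 | 1/4 = 1/4
~y -> (x | x) = 3/4 -> 1/4 = 1/2
y & x = 1/4 & 1/4 = 1/4
~(y & x) = ~1/4 = 3/4
(~y -> (x | x)) | ~(y & x) = 1/2 | 3/4 = 3/4
No assignment yields a value below 3/4, so this is the minimum.

3/4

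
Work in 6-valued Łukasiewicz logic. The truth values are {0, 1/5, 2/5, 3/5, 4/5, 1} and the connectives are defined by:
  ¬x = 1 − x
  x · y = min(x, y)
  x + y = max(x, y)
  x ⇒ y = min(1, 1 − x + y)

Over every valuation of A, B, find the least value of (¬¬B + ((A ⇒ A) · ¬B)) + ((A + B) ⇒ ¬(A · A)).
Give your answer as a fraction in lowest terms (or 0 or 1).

Take A = 4/5, B = 2/5:
¬B = ¬2/5 = 3/5
¬¬B = ¬3/5 = 2/5
A ⇒ A = 4/5 ⇒ 4/5 = 1
¬B = ¬2/5 = 3/5
(A ⇒ A) · ¬B = 1 · 3/5 = 3/5
¬¬B + ((A ⇒ A) · ¬B) = 2/5 + 3/5 = 3/5
A + B = 4/5 + 2/5 = 4/5
A · A = 4/5 · 4/5 = 4/5
¬(A · A) = ¬4/5 = 1/5
(A + B) ⇒ ¬(A · A) = 4/5 ⇒ 1/5 = 2/5
(¬¬B + ((A ⇒ A) · ¬B)) + ((A + B) ⇒ ¬(A · A)) = 3/5 + 2/5 = 3/5
No assignment yields a value below 3/5, so this is the minimum.

3/5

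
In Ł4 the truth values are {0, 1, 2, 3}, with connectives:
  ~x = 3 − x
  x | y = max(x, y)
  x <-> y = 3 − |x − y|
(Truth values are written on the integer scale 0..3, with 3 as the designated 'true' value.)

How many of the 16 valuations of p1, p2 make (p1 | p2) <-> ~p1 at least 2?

9

p1 = 0, p2 = 0 ↦ 0  <
p1 = 0, p2 = 1 ↦ 1  <
p1 = 0, p2 = 2 ↦ 2  ≥
p1 = 0, p2 = 3 ↦ 3  ≥
p1 = 1, p2 = 0 ↦ 2  ≥
p1 = 1, p2 = 1 ↦ 2  ≥
p1 = 1, p2 = 2 ↦ 3  ≥
p1 = 1, p2 = 3 ↦ 2  ≥
p1 = 2, p2 = 0 ↦ 2  ≥
p1 = 2, p2 = 1 ↦ 2  ≥
p1 = 2, p2 = 2 ↦ 2  ≥
p1 = 2, p2 = 3 ↦ 1  <
p1 = 3, p2 = 0 ↦ 0  <
p1 = 3, p2 = 1 ↦ 0  <
p1 = 3, p2 = 2 ↦ 0  <
p1 = 3, p2 = 3 ↦ 0  <
So 9 of the 16 assignments meet the threshold.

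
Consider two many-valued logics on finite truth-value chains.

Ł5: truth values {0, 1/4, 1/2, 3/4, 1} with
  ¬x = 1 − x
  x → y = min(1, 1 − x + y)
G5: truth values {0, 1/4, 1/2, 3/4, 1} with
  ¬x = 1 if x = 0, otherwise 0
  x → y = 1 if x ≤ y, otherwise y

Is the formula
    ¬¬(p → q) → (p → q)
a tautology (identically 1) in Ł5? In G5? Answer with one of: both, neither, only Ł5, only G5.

In Ł5: every assignment gives 1 — tautology.
In G5: at p = 1/2, q = 1/4 the value is 1/4 — not a tautology.

only Ł5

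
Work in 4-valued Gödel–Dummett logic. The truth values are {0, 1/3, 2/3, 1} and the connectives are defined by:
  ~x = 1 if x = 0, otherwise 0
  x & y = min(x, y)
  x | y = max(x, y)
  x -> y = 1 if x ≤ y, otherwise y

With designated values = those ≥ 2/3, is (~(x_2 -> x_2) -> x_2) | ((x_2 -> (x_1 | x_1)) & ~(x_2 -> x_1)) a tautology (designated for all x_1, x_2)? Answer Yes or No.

x_1 = 0, x_2 = 0 ↦ 1
x_1 = 0, x_2 = 1/3 ↦ 1
x_1 = 0, x_2 = 2/3 ↦ 1
x_1 = 0, x_2 = 1 ↦ 1
x_1 = 1/3, x_2 = 0 ↦ 1
x_1 = 1/3, x_2 = 1/3 ↦ 1
x_1 = 1/3, x_2 = 2/3 ↦ 1
x_1 = 1/3, x_2 = 1 ↦ 1
x_1 = 2/3, x_2 = 0 ↦ 1
x_1 = 2/3, x_2 = 1/3 ↦ 1
x_1 = 2/3, x_2 = 2/3 ↦ 1
x_1 = 2/3, x_2 = 1 ↦ 1
x_1 = 1, x_2 = 0 ↦ 1
x_1 = 1, x_2 = 1/3 ↦ 1
x_1 = 1, x_2 = 2/3 ↦ 1
x_1 = 1, x_2 = 1 ↦ 1
Every assignment gives a value ≥ 2/3.

Yes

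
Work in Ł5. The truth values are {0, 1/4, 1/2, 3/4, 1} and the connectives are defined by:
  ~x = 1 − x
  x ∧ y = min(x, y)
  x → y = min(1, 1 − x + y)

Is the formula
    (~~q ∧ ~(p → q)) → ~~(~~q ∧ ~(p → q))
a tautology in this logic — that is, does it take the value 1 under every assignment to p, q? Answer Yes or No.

Yes

At p = 1/4, q = 0, for instance:
~q = ~0 = 1
~~q = ~1 = 0
p → q = 1/4 → 0 = 3/4
~(p → q) = ~3/4 = 1/4
~~q ∧ ~(p → q) = 0 ∧ 1/4 = 0
~(~~q ∧ ~(p → q)) = ~0 = 1
~~(~~q ∧ ~(p → q)) = ~1 = 0
(~~q ∧ ~(p → q)) → ~~(~~q ∧ ~(p → q)) = 0 → 0 = 1
and checking the remaining 24 assignments likewise gives ≥ 1 in every case.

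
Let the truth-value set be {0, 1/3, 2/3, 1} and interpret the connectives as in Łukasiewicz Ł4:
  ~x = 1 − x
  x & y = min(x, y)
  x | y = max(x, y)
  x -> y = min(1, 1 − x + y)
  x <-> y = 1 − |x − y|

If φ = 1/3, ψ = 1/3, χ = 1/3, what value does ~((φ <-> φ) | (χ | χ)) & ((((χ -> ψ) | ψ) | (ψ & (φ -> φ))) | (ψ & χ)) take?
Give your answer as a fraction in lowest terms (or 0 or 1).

0

φ <-> φ = 1/3 <-> 1/3 = 1
χ | χ = 1/3 | 1/3 = 1/3
(φ <-> φ) | (χ | χ) = 1 | 1/3 = 1
~((φ <-> φ) | (χ | χ)) = ~1 = 0
χ -> ψ = 1/3 -> 1/3 = 1
(χ -> ψ) | ψ = 1 | 1/3 = 1
φ -> φ = 1/3 -> 1/3 = 1
ψ & (φ -> φ) = 1/3 & 1 = 1/3
((χ -> ψ) | ψ) | (ψ & (φ -> φ)) = 1 | 1/3 = 1
ψ & χ = 1/3 & 1/3 = 1/3
(((χ -> ψ) | ψ) | (ψ & (φ -> φ))) | (ψ & χ) = 1 | 1/3 = 1
~((φ <-> φ) | (χ | χ)) & ((((χ -> ψ) | ψ) | (ψ & (φ -> φ))) | (ψ & χ)) = 0 & 1 = 0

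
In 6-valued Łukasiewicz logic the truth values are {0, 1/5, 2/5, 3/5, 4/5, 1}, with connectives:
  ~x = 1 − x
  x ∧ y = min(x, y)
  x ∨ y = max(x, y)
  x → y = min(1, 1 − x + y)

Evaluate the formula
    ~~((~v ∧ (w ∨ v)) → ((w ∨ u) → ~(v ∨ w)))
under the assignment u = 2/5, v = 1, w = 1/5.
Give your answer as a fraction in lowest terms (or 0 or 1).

1

~v = ~1 = 0
w ∨ v = 1/5 ∨ 1 = 1
~v ∧ (w ∨ v) = 0 ∧ 1 = 0
w ∨ u = 1/5 ∨ 2/5 = 2/5
v ∨ w = 1 ∨ 1/5 = 1
~(v ∨ w) = ~1 = 0
(w ∨ u) → ~(v ∨ w) = 2/5 → 0 = 3/5
(~v ∧ (w ∨ v)) → ((w ∨ u) → ~(v ∨ w)) = 0 → 3/5 = 1
~((~v ∧ (w ∨ v)) → ((w ∨ u) → ~(v ∨ w))) = ~1 = 0
~~((~v ∧ (w ∨ v)) → ((w ∨ u) → ~(v ∨ w))) = ~0 = 1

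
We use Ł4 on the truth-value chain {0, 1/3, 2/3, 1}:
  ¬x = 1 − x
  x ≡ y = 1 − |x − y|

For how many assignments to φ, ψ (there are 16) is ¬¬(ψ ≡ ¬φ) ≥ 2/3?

φ = 0, ψ = 0 ↦ 0  <
φ = 0, ψ = 1/3 ↦ 1/3  <
φ = 0, ψ = 2/3 ↦ 2/3  ≥
φ = 0, ψ = 1 ↦ 1  ≥
φ = 1/3, ψ = 0 ↦ 1/3  <
φ = 1/3, ψ = 1/3 ↦ 2/3  ≥
φ = 1/3, ψ = 2/3 ↦ 1  ≥
φ = 1/3, ψ = 1 ↦ 2/3  ≥
φ = 2/3, ψ = 0 ↦ 2/3  ≥
φ = 2/3, ψ = 1/3 ↦ 1  ≥
φ = 2/3, ψ = 2/3 ↦ 2/3  ≥
φ = 2/3, ψ = 1 ↦ 1/3  <
φ = 1, ψ = 0 ↦ 1  ≥
φ = 1, ψ = 1/3 ↦ 2/3  ≥
φ = 1, ψ = 2/3 ↦ 1/3  <
φ = 1, ψ = 1 ↦ 0  <
So 10 of the 16 assignments meet the threshold.

10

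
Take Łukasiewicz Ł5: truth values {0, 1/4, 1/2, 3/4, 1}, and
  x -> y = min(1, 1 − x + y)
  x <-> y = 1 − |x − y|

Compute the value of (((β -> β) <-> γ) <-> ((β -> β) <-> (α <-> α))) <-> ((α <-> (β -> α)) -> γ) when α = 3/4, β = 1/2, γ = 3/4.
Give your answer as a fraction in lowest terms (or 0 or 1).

3/4

β -> β = 1/2 -> 1/2 = 1
(β -> β) <-> γ = 1 <-> 3/4 = 3/4
β -> β = 1/2 -> 1/2 = 1
α <-> α = 3/4 <-> 3/4 = 1
(β -> β) <-> (α <-> α) = 1 <-> 1 = 1
((β -> β) <-> γ) <-> ((β -> β) <-> (α <-> α)) = 3/4 <-> 1 = 3/4
β -> α = 1/2 -> 3/4 = 1
α <-> (β -> α) = 3/4 <-> 1 = 3/4
(α <-> (β -> α)) -> γ = 3/4 -> 3/4 = 1
(((β -> β) <-> γ) <-> ((β -> β) <-> (α <-> α))) <-> ((α <-> (β -> α)) -> γ) = 3/4 <-> 1 = 3/4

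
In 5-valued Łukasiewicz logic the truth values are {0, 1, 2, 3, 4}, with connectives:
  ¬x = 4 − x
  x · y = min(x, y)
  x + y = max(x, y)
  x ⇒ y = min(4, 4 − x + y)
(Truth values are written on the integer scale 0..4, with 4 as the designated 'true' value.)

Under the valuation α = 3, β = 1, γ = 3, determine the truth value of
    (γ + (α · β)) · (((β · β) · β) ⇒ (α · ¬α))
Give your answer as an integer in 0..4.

3

α · β = 3 · 1 = 1
γ + (α · β) = 3 + 1 = 3
β · β = 1 · 1 = 1
(β · β) · β = 1 · 1 = 1
¬α = ¬3 = 1
α · ¬α = 3 · 1 = 1
((β · β) · β) ⇒ (α · ¬α) = 1 ⇒ 1 = 4
(γ + (α · β)) · (((β · β) · β) ⇒ (α · ¬α)) = 3 · 4 = 3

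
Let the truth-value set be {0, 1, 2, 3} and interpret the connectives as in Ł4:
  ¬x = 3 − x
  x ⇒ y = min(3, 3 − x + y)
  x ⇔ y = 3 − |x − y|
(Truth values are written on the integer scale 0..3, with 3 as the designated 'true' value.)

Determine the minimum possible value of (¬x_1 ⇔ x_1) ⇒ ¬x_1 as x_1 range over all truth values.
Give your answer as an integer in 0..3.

2

Take x_1 = 2:
¬x_1 = ¬2 = 1
¬x_1 ⇔ x_1 = 1 ⇔ 2 = 2
¬x_1 = ¬2 = 1
(¬x_1 ⇔ x_1) ⇒ ¬x_1 = 2 ⇒ 1 = 2
No assignment yields a value below 2, so this is the minimum.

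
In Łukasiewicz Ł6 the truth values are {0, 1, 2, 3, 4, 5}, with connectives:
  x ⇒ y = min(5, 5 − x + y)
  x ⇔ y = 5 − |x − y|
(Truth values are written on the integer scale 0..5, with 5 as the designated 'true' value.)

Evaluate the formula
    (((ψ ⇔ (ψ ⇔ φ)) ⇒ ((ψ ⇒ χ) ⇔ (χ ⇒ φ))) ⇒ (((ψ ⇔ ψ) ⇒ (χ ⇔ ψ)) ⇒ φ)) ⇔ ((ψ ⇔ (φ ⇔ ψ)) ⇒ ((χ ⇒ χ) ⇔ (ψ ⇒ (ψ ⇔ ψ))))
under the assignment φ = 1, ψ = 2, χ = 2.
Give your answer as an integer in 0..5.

1

ψ ⇔ φ = 2 ⇔ 1 = 4
ψ ⇔ (ψ ⇔ φ) = 2 ⇔ 4 = 3
ψ ⇒ χ = 2 ⇒ 2 = 5
χ ⇒ φ = 2 ⇒ 1 = 4
(ψ ⇒ χ) ⇔ (χ ⇒ φ) = 5 ⇔ 4 = 4
(ψ ⇔ (ψ ⇔ φ)) ⇒ ((ψ ⇒ χ) ⇔ (χ ⇒ φ)) = 3 ⇒ 4 = 5
ψ ⇔ ψ = 2 ⇔ 2 = 5
χ ⇔ ψ = 2 ⇔ 2 = 5
(ψ ⇔ ψ) ⇒ (χ ⇔ ψ) = 5 ⇒ 5 = 5
((ψ ⇔ ψ) ⇒ (χ ⇔ ψ)) ⇒ φ = 5 ⇒ 1 = 1
((ψ ⇔ (ψ ⇔ φ)) ⇒ ((ψ ⇒ χ) ⇔ (χ ⇒ φ))) ⇒ (((ψ ⇔ ψ) ⇒ (χ ⇔ ψ)) ⇒ φ) = 5 ⇒ 1 = 1
φ ⇔ ψ = 1 ⇔ 2 = 4
ψ ⇔ (φ ⇔ ψ) = 2 ⇔ 4 = 3
χ ⇒ χ = 2 ⇒ 2 = 5
ψ ⇔ ψ = 2 ⇔ 2 = 5
ψ ⇒ (ψ ⇔ ψ) = 2 ⇒ 5 = 5
(χ ⇒ χ) ⇔ (ψ ⇒ (ψ ⇔ ψ)) = 5 ⇔ 5 = 5
(ψ ⇔ (φ ⇔ ψ)) ⇒ ((χ ⇒ χ) ⇔ (ψ ⇒ (ψ ⇔ ψ))) = 3 ⇒ 5 = 5
(((ψ ⇔ (ψ ⇔ φ)) ⇒ ((ψ ⇒ χ) ⇔ (χ ⇒ φ))) ⇒ (((ψ ⇔ ψ) ⇒ (χ ⇔ ψ)) ⇒ φ)) ⇔ ((ψ ⇔ (φ ⇔ ψ)) ⇒ ((χ ⇒ χ) ⇔ (ψ ⇒ (ψ ⇔ ψ)))) = 1 ⇔ 5 = 1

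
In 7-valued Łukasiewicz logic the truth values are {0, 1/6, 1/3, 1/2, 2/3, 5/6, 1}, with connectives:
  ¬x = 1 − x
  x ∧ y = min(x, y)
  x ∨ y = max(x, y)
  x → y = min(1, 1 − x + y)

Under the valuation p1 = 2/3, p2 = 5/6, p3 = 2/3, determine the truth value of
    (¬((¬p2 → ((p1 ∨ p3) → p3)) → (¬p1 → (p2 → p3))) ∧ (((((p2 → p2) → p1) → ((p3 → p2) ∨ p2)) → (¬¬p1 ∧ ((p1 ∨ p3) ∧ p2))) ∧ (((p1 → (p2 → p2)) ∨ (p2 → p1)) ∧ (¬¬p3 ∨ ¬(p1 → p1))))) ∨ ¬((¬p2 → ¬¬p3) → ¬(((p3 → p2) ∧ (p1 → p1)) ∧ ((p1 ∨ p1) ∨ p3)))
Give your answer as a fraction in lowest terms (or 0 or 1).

2/3

¬p2 = ¬5/6 = 1/6
p1 ∨ p3 = 2/3 ∨ 2/3 = 2/3
(p1 ∨ p3) → p3 = 2/3 → 2/3 = 1
¬p2 → ((p1 ∨ p3) → p3) = 1/6 → 1 = 1
¬p1 = ¬2/3 = 1/3
p2 → p3 = 5/6 → 2/3 = 5/6
¬p1 → (p2 → p3) = 1/3 → 5/6 = 1
(¬p2 → ((p1 ∨ p3) → p3)) → (¬p1 → (p2 → p3)) = 1 → 1 = 1
¬((¬p2 → ((p1 ∨ p3) → p3)) → (¬p1 → (p2 → p3))) = ¬1 = 0
p2 → p2 = 5/6 → 5/6 = 1
(p2 → p2) → p1 = 1 → 2/3 = 2/3
p3 → p2 = 2/3 → 5/6 = 1
(p3 → p2) ∨ p2 = 1 ∨ 5/6 = 1
((p2 → p2) → p1) → ((p3 → p2) ∨ p2) = 2/3 → 1 = 1
¬p1 = ¬2/3 = 1/3
¬¬p1 = ¬1/3 = 2/3
p1 ∨ p3 = 2/3 ∨ 2/3 = 2/3
(p1 ∨ p3) ∧ p2 = 2/3 ∧ 5/6 = 2/3
¬¬p1 ∧ ((p1 ∨ p3) ∧ p2) = 2/3 ∧ 2/3 = 2/3
(((p2 → p2) → p1) → ((p3 → p2) ∨ p2)) → (¬¬p1 ∧ ((p1 ∨ p3) ∧ p2)) = 1 → 2/3 = 2/3
p2 → p2 = 5/6 → 5/6 = 1
p1 → (p2 → p2) = 2/3 → 1 = 1
p2 → p1 = 5/6 → 2/3 = 5/6
(p1 → (p2 → p2)) ∨ (p2 → p1) = 1 ∨ 5/6 = 1
¬p3 = ¬2/3 = 1/3
¬¬p3 = ¬1/3 = 2/3
p1 → p1 = 2/3 → 2/3 = 1
¬(p1 → p1) = ¬1 = 0
¬¬p3 ∨ ¬(p1 → p1) = 2/3 ∨ 0 = 2/3
((p1 → (p2 → p2)) ∨ (p2 → p1)) ∧ (¬¬p3 ∨ ¬(p1 → p1)) = 1 ∧ 2/3 = 2/3
((((p2 → p2) → p1) → ((p3 → p2) ∨ p2)) → (¬¬p1 ∧ ((p1 ∨ p3) ∧ p2))) ∧ (((p1 → (p2 → p2)) ∨ (p2 → p1)) ∧ (¬¬p3 ∨ ¬(p1 → p1))) = 2/3 ∧ 2/3 = 2/3
¬((¬p2 → ((p1 ∨ p3) → p3)) → (¬p1 → (p2 → p3))) ∧ (((((p2 → p2) → p1) → ((p3 → p2) ∨ p2)) → (¬¬p1 ∧ ((p1 ∨ p3) ∧ p2))) ∧ (((p1 → (p2 → p2)) ∨ (p2 → p1)) ∧ (¬¬p3 ∨ ¬(p1 → p1)))) = 0 ∧ 2/3 = 0
¬p2 = ¬5/6 = 1/6
¬p3 = ¬2/3 = 1/3
¬¬p3 = ¬1/3 = 2/3
¬p2 → ¬¬p3 = 1/6 → 2/3 = 1
p3 → p2 = 2/3 → 5/6 = 1
p1 → p1 = 2/3 → 2/3 = 1
(p3 → p2) ∧ (p1 → p1) = 1 ∧ 1 = 1
p1 ∨ p1 = 2/3 ∨ 2/3 = 2/3
(p1 ∨ p1) ∨ p3 = 2/3 ∨ 2/3 = 2/3
((p3 → p2) ∧ (p1 → p1)) ∧ ((p1 ∨ p1) ∨ p3) = 1 ∧ 2/3 = 2/3
¬(((p3 → p2) ∧ (p1 → p1)) ∧ ((p1 ∨ p1) ∨ p3)) = ¬2/3 = 1/3
(¬p2 → ¬¬p3) → ¬(((p3 → p2) ∧ (p1 → p1)) ∧ ((p1 ∨ p1) ∨ p3)) = 1 → 1/3 = 1/3
¬((¬p2 → ¬¬p3) → ¬(((p3 → p2) ∧ (p1 → p1)) ∧ ((p1 ∨ p1) ∨ p3))) = ¬1/3 = 2/3
(¬((¬p2 → ((p1 ∨ p3) → p3)) → (¬p1 → (p2 → p3))) ∧ (((((p2 → p2) → p1) → ((p3 → p2) ∨ p2)) → (¬¬p1 ∧ ((p1 ∨ p3) ∧ p2))) ∧ (((p1 → (p2 → p2)) ∨ (p2 → p1)) ∧ (¬¬p3 ∨ ¬(p1 → p1))))) ∨ ¬((¬p2 → ¬¬p3) → ¬(((p3 → p2) ∧ (p1 → p1)) ∧ ((p1 ∨ p1) ∨ p3))) = 0 ∨ 2/3 = 2/3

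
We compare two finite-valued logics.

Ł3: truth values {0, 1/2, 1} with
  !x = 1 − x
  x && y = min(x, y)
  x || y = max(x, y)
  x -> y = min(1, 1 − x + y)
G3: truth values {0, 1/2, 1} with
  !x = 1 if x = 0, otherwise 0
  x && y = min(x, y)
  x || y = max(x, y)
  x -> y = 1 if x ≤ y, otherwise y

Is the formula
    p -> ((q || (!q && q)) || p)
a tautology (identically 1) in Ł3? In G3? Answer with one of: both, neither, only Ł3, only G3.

both

In Ł3: every assignment gives 1 — tautology.
In G3: every assignment gives 1 — tautology.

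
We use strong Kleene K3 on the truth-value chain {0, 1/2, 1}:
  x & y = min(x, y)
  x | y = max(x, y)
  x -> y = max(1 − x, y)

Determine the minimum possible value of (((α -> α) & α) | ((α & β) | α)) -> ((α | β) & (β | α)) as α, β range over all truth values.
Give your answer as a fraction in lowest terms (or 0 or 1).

1/2

Take α = 1/2, β = 0:
α -> α = 1/2 -> 1/2 = 1/2
(α -> α) & α = 1/2 & 1/2 = 1/2
α & β = 1/2 & 0 = 0
(α & β) | α = 0 | 1/2 = 1/2
((α -> α) & α) | ((α & β) | α) = 1/2 | 1/2 = 1/2
α | β = 1/2 | 0 = 1/2
β | α = 0 | 1/2 = 1/2
(α | β) & (β | α) = 1/2 & 1/2 = 1/2
(((α -> α) & α) | ((α & β) | α)) -> ((α | β) & (β | α)) = 1/2 -> 1/2 = 1/2
No assignment yields a value below 1/2, so this is the minimum.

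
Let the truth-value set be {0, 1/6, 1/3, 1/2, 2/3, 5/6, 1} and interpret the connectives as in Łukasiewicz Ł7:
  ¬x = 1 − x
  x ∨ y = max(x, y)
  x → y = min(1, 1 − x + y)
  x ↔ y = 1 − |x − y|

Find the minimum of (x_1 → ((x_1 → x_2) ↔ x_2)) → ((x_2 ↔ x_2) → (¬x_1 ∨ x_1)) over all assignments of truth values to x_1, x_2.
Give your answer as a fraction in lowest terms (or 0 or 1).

Take x_1 = 1/2, x_2 = 0:
x_1 → x_2 = 1/2 → 0 = 1/2
(x_1 → x_2) ↔ x_2 = 1/2 ↔ 0 = 1/2
x_1 → ((x_1 → x_2) ↔ x_2) = 1/2 → 1/2 = 1
x_2 ↔ x_2 = 0 ↔ 0 = 1
¬x_1 = ¬1/2 = 1/2
¬x_1 ∨ x_1 = 1/2 ∨ 1/2 = 1/2
(x_2 ↔ x_2) → (¬x_1 ∨ x_1) = 1 → 1/2 = 1/2
(x_1 → ((x_1 → x_2) ↔ x_2)) → ((x_2 ↔ x_2) → (¬x_1 ∨ x_1)) = 1 → 1/2 = 1/2
No assignment yields a value below 1/2, so this is the minimum.

1/2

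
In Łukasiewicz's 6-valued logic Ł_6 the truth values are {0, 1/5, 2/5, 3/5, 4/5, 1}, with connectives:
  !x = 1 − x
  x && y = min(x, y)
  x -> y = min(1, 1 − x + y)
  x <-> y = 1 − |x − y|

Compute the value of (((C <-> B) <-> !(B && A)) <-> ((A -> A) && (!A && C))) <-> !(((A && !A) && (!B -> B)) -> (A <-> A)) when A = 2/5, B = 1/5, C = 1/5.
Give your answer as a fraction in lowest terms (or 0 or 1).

C <-> B = 1/5 <-> 1/5 = 1
B && A = 1/5 && 2/5 = 1/5
!(B && A) = !1/5 = 4/5
(C <-> B) <-> !(B && A) = 1 <-> 4/5 = 4/5
A -> A = 2/5 -> 2/5 = 1
!A = !2/5 = 3/5
!A && C = 3/5 && 1/5 = 1/5
(A -> A) && (!A && C) = 1 && 1/5 = 1/5
((C <-> B) <-> !(B && A)) <-> ((A -> A) && (!A && C)) = 4/5 <-> 1/5 = 2/5
!A = !2/5 = 3/5
A && !A = 2/5 && 3/5 = 2/5
!B = !1/5 = 4/5
!B -> B = 4/5 -> 1/5 = 2/5
(A && !A) && (!B -> B) = 2/5 && 2/5 = 2/5
A <-> A = 2/5 <-> 2/5 = 1
((A && !A) && (!B -> B)) -> (A <-> A) = 2/5 -> 1 = 1
!(((A && !A) && (!B -> B)) -> (A <-> A)) = !1 = 0
(((C <-> B) <-> !(B && A)) <-> ((A -> A) && (!A && C))) <-> !(((A && !A) && (!B -> B)) -> (A <-> A)) = 2/5 <-> 0 = 3/5

3/5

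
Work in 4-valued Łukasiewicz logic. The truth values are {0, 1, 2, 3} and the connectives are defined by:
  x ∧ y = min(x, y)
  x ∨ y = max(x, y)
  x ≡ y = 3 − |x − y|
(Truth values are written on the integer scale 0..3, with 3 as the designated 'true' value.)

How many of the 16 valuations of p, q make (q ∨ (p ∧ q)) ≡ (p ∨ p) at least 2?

p = 0, q = 0 ↦ 3  ≥
p = 0, q = 1 ↦ 2  ≥
p = 0, q = 2 ↦ 1  <
p = 0, q = 3 ↦ 0  <
p = 1, q = 0 ↦ 2  ≥
p = 1, q = 1 ↦ 3  ≥
p = 1, q = 2 ↦ 2  ≥
p = 1, q = 3 ↦ 1  <
p = 2, q = 0 ↦ 1  <
p = 2, q = 1 ↦ 2  ≥
p = 2, q = 2 ↦ 3  ≥
p = 2, q = 3 ↦ 2  ≥
p = 3, q = 0 ↦ 0  <
p = 3, q = 1 ↦ 1  <
p = 3, q = 2 ↦ 2  ≥
p = 3, q = 3 ↦ 3  ≥
So 10 of the 16 assignments meet the threshold.

10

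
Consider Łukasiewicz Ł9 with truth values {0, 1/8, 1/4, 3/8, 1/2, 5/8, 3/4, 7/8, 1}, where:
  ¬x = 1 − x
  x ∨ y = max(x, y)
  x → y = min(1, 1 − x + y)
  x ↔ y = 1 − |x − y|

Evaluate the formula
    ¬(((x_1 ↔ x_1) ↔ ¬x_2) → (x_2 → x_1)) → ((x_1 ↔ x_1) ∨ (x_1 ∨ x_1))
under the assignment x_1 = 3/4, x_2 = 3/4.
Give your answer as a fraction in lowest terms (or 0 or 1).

x_1 ↔ x_1 = 3/4 ↔ 3/4 = 1
¬x_2 = ¬3/4 = 1/4
(x_1 ↔ x_1) ↔ ¬x_2 = 1 ↔ 1/4 = 1/4
x_2 → x_1 = 3/4 → 3/4 = 1
((x_1 ↔ x_1) ↔ ¬x_2) → (x_2 → x_1) = 1/4 → 1 = 1
¬(((x_1 ↔ x_1) ↔ ¬x_2) → (x_2 → x_1)) = ¬1 = 0
x_1 ↔ x_1 = 3/4 ↔ 3/4 = 1
x_1 ∨ x_1 = 3/4 ∨ 3/4 = 3/4
(x_1 ↔ x_1) ∨ (x_1 ∨ x_1) = 1 ∨ 3/4 = 1
¬(((x_1 ↔ x_1) ↔ ¬x_2) → (x_2 → x_1)) → ((x_1 ↔ x_1) ∨ (x_1 ∨ x_1)) = 0 → 1 = 1

1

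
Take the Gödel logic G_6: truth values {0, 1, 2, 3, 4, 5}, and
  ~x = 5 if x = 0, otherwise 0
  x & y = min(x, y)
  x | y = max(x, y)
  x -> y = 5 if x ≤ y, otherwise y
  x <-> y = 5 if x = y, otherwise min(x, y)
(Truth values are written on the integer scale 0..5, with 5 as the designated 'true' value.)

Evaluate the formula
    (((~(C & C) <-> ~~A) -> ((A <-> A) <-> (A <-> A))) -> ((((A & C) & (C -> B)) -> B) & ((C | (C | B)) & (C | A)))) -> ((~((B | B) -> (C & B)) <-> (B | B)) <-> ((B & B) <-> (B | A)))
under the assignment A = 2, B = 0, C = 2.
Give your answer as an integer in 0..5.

C & C = 2 & 2 = 2
~(C & C) = ~2 = 0
~A = ~2 = 0
~~A = ~0 = 5
~(C & C) <-> ~~A = 0 <-> 5 = 0
A <-> A = 2 <-> 2 = 5
A <-> A = 2 <-> 2 = 5
(A <-> A) <-> (A <-> A) = 5 <-> 5 = 5
(~(C & C) <-> ~~A) -> ((A <-> A) <-> (A <-> A)) = 0 -> 5 = 5
A & C = 2 & 2 = 2
C -> B = 2 -> 0 = 0
(A & C) & (C -> B) = 2 & 0 = 0
((A & C) & (C -> B)) -> B = 0 -> 0 = 5
C | B = 2 | 0 = 2
C | (C | B) = 2 | 2 = 2
C | A = 2 | 2 = 2
(C | (C | B)) & (C | A) = 2 & 2 = 2
(((A & C) & (C -> B)) -> B) & ((C | (C | B)) & (C | A)) = 5 & 2 = 2
((~(C & C) <-> ~~A) -> ((A <-> A) <-> (A <-> A))) -> ((((A & C) & (C -> B)) -> B) & ((C | (C | B)) & (C | A))) = 5 -> 2 = 2
B | B = 0 | 0 = 0
C & B = 2 & 0 = 0
(B | B) -> (C & B) = 0 -> 0 = 5
~((B | B) -> (C & B)) = ~5 = 0
B | B = 0 | 0 = 0
~((B | B) -> (C & B)) <-> (B | B) = 0 <-> 0 = 5
B & B = 0 & 0 = 0
B | A = 0 | 2 = 2
(B & B) <-> (B | A) = 0 <-> 2 = 0
(~((B | B) -> (C & B)) <-> (B | B)) <-> ((B & B) <-> (B | A)) = 5 <-> 0 = 0
(((~(C & C) <-> ~~A) -> ((A <-> A) <-> (A <-> A))) -> ((((A & C) & (C -> B)) -> B) & ((C | (C | B)) & (C | A)))) -> ((~((B | B) -> (C & B)) <-> (B | B)) <-> ((B & B) <-> (B | A))) = 2 -> 0 = 0

0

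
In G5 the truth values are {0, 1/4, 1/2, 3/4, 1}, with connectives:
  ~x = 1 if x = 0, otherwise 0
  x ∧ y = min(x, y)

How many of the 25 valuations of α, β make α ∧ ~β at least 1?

1

value 1: 1 assignment (counts)
value 3/4: 1 assignment
value 1/2: 1 assignment
value 1/4: 1 assignment
value 0: 21 assignments
So 1 of the 25 assignments meets the threshold.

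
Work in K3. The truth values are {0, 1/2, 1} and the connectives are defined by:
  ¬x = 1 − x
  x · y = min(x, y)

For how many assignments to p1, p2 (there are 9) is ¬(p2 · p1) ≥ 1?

p1 = 0, p2 = 0 ↦ 1  ≥
p1 = 0, p2 = 1/2 ↦ 1  ≥
p1 = 0, p2 = 1 ↦ 1  ≥
p1 = 1/2, p2 = 0 ↦ 1  ≥
p1 = 1/2, p2 = 1/2 ↦ 1/2  <
p1 = 1/2, p2 = 1 ↦ 1/2  <
p1 = 1, p2 = 0 ↦ 1  ≥
p1 = 1, p2 = 1/2 ↦ 1/2  <
p1 = 1, p2 = 1 ↦ 0  <
So 5 of the 9 assignments meet the threshold.

5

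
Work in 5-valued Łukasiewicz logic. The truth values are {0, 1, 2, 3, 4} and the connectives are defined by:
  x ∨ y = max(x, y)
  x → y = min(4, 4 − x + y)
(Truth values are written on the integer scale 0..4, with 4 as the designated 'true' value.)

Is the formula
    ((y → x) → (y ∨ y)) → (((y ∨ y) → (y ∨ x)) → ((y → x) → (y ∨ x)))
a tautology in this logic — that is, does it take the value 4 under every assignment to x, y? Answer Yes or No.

At x = 1, y = 2, for instance:
y → x = 2 → 1 = 3
y ∨ y = 2 ∨ 2 = 2
(y → x) → (y ∨ y) = 3 → 2 = 3
y ∨ x = 2 ∨ 1 = 2
(y ∨ y) → (y ∨ x) = 2 → 2 = 4
(y → x) → (y ∨ x) = 3 → 2 = 3
((y ∨ y) → (y ∨ x)) → ((y → x) → (y ∨ x)) = 4 → 3 = 3
((y → x) → (y ∨ y)) → (((y ∨ y) → (y ∨ x)) → ((y → x) → (y ∨ x))) = 3 → 3 = 4
and checking the remaining 24 assignments likewise gives ≥ 4 in every case.

Yes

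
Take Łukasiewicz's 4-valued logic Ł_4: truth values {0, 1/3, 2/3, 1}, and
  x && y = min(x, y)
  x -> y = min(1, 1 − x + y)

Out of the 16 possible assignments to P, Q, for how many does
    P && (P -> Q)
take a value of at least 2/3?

5

P = 0, Q = 0 ↦ 0  <
P = 0, Q = 1/3 ↦ 0  <
P = 0, Q = 2/3 ↦ 0  <
P = 0, Q = 1 ↦ 0  <
P = 1/3, Q = 0 ↦ 1/3  <
P = 1/3, Q = 1/3 ↦ 1/3  <
P = 1/3, Q = 2/3 ↦ 1/3  <
P = 1/3, Q = 1 ↦ 1/3  <
P = 2/3, Q = 0 ↦ 1/3  <
P = 2/3, Q = 1/3 ↦ 2/3  ≥
P = 2/3, Q = 2/3 ↦ 2/3  ≥
P = 2/3, Q = 1 ↦ 2/3  ≥
P = 1, Q = 0 ↦ 0  <
P = 1, Q = 1/3 ↦ 1/3  <
P = 1, Q = 2/3 ↦ 2/3  ≥
P = 1, Q = 1 ↦ 1  ≥
So 5 of the 16 assignments meet the threshold.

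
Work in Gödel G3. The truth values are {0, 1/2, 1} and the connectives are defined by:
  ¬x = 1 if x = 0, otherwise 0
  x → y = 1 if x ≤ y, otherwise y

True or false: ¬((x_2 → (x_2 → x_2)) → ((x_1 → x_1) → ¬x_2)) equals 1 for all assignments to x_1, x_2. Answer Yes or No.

No

Counterexample: take x_1 = 0, x_2 = 0.
x_2 → x_2 = 0 → 0 = 1
x_2 → (x_2 → x_2) = 0 → 1 = 1
x_1 → x_1 = 0 → 0 = 1
¬x_2 = ¬0 = 1
(x_1 → x_1) → ¬x_2 = 1 → 1 = 1
(x_2 → (x_2 → x_2)) → ((x_1 → x_1) → ¬x_2) = 1 → 1 = 1
¬((x_2 → (x_2 → x_2)) → ((x_1 → x_1) → ¬x_2)) = ¬1 = 0
This gives 0 ≠ 1.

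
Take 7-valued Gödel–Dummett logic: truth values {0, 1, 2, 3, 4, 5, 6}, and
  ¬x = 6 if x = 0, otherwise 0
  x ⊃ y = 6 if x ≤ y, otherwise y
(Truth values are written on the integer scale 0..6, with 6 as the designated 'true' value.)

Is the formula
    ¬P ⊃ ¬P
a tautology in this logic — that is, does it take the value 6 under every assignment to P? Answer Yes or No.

Yes

P = 0 ↦ 6
P = 1 ↦ 6
P = 2 ↦ 6
P = 3 ↦ 6
P = 4 ↦ 6
P = 5 ↦ 6
P = 6 ↦ 6
Every assignment gives a value ≥ 6.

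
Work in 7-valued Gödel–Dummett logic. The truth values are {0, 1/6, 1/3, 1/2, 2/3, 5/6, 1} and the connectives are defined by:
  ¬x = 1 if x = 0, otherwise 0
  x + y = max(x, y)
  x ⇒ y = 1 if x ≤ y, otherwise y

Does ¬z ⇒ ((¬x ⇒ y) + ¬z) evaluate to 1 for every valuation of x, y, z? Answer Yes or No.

At x = 2/3, y = 1/2, z = 1/3, for instance:
¬z = ¬1/3 = 0
¬x = ¬2/3 = 0
¬x ⇒ y = 0 ⇒ 1/2 = 1
(¬x ⇒ y) + ¬z = 1 + 0 = 1
¬z ⇒ ((¬x ⇒ y) + ¬z) = 0 ⇒ 1 = 1
and checking the remaining 342 assignments likewise gives ≥ 1 in every case.

Yes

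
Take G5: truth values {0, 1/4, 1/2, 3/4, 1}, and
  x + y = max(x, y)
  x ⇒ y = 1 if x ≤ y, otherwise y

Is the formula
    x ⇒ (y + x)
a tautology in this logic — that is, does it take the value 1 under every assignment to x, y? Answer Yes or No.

At x = 1/2, y = 1, for instance:
y + x = 1 + 1/2 = 1
x ⇒ (y + x) = 1/2 ⇒ 1 = 1
and checking the remaining 24 assignments likewise gives ≥ 1 in every case.

Yes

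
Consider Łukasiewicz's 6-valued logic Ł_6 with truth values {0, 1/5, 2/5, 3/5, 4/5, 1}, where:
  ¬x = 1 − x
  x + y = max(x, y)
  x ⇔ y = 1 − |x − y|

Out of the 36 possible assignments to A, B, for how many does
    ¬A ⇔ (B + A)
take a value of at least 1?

3

value 1: 3 assignments (counts)
value 4/5: 11 assignments
value 3/5: 4 assignments
value 2/5: 9 assignments
value 1/5: 2 assignments
value 0: 7 assignments
So 3 of the 36 assignments meet the threshold.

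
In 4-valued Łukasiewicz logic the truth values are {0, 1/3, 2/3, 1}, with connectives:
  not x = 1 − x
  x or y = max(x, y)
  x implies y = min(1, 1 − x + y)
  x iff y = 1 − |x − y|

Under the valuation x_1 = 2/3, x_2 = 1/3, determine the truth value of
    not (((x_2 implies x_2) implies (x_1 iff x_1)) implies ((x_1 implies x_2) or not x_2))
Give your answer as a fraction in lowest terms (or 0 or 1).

x_2 implies x_2 = 1/3 implies 1/3 = 1
x_1 iff x_1 = 2/3 iff 2/3 = 1
(x_2 implies x_2) implies (x_1 iff x_1) = 1 implies 1 = 1
x_1 implies x_2 = 2/3 implies 1/3 = 2/3
not x_2 = not 1/3 = 2/3
(x_1 implies x_2) or not x_2 = 2/3 or 2/3 = 2/3
((x_2 implies x_2) implies (x_1 iff x_1)) implies ((x_1 implies x_2) or not x_2) = 1 implies 2/3 = 2/3
not (((x_2 implies x_2) implies (x_1 iff x_1)) implies ((x_1 implies x_2) or not x_2)) = not 2/3 = 1/3

1/3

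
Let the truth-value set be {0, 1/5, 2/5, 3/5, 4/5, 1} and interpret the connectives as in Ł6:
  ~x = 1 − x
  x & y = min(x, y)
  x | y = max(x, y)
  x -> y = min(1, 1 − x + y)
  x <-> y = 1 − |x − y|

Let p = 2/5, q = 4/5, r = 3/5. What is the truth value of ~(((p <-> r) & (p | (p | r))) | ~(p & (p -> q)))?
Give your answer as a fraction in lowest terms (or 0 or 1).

2/5

p <-> r = 2/5 <-> 3/5 = 4/5
p | r = 2/5 | 3/5 = 3/5
p | (p | r) = 2/5 | 3/5 = 3/5
(p <-> r) & (p | (p | r)) = 4/5 & 3/5 = 3/5
p -> q = 2/5 -> 4/5 = 1
p & (p -> q) = 2/5 & 1 = 2/5
~(p & (p -> q)) = ~2/5 = 3/5
((p <-> r) & (p | (p | r))) | ~(p & (p -> q)) = 3/5 | 3/5 = 3/5
~(((p <-> r) & (p | (p | r))) | ~(p & (p -> q))) = ~3/5 = 2/5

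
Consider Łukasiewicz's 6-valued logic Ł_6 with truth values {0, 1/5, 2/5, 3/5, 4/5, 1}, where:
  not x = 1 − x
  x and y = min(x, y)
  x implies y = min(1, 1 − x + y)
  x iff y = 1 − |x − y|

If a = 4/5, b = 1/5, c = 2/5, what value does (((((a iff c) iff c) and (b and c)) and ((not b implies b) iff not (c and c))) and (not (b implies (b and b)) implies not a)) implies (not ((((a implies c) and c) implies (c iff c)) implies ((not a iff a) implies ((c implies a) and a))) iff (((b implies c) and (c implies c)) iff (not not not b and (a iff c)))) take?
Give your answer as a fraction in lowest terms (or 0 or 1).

a iff c = 4/5 iff 2/5 = 3/5
(a iff c) iff c = 3/5 iff 2/5 = 4/5
b and c = 1/5 and 2/5 = 1/5
((a iff c) iff c) and (b and c) = 4/5 and 1/5 = 1/5
not b = not 1/5 = 4/5
not b implies b = 4/5 implies 1/5 = 2/5
c and c = 2/5 and 2/5 = 2/5
not (c and c) = not 2/5 = 3/5
(not b implies b) iff not (c and c) = 2/5 iff 3/5 = 4/5
(((a iff c) iff c) and (b and c)) and ((not b implies b) iff not (c and c)) = 1/5 and 4/5 = 1/5
b and b = 1/5 and 1/5 = 1/5
b implies (b and b) = 1/5 implies 1/5 = 1
not (b implies (b and b)) = not 1 = 0
not a = not 4/5 = 1/5
not (b implies (b and b)) implies not a = 0 implies 1/5 = 1
((((a iff c) iff c) and (b and c)) and ((not b implies b) iff not (c and c))) and (not (b implies (b and b)) implies not a) = 1/5 and 1 = 1/5
a implies c = 4/5 implies 2/5 = 3/5
(a implies c) and c = 3/5 and 2/5 = 2/5
c iff c = 2/5 iff 2/5 = 1
((a implies c) and c) implies (c iff c) = 2/5 implies 1 = 1
not a = not 4/5 = 1/5
not a iff a = 1/5 iff 4/5 = 2/5
c implies a = 2/5 implies 4/5 = 1
(c implies a) and a = 1 and 4/5 = 4/5
(not a iff a) implies ((c implies a) and a) = 2/5 implies 4/5 = 1
(((a implies c) and c) implies (c iff c)) implies ((not a iff a) implies ((c implies a) and a)) = 1 implies 1 = 1
not ((((a implies c) and c) implies (c iff c)) implies ((not a iff a) implies ((c implies a) and a))) = not 1 = 0
b implies c = 1/5 implies 2/5 = 1
c implies c = 2/5 implies 2/5 = 1
(b implies c) and (c implies c) = 1 and 1 = 1
not b = not 1/5 = 4/5
not not b = not 4/5 = 1/5
not not not b = not 1/5 = 4/5
a iff c = 4/5 iff 2/5 = 3/5
not not not b and (a iff c) = 4/5 and 3/5 = 3/5
((b implies c) and (c implies c)) iff (not not not b and (a iff c)) = 1 iff 3/5 = 3/5
not ((((a implies c) and c) implies (c iff c)) implies ((not a iff a) implies ((c implies a) and a))) iff (((b implies c) and (c implies c)) iff (not not not b and (a iff c))) = 0 iff 3/5 = 2/5
(((((a iff c) iff c) and (b and c)) and ((not b implies b) iff not (c and c))) and (not (b implies (b and b)) implies not a)) implies (not ((((a implies c) and c) implies (c iff c)) implies ((not a iff a) implies ((c implies a) and a))) iff (((b implies c) and (c implies c)) iff (not not not b and (a iff c)))) = 1/5 implies 2/5 = 1

1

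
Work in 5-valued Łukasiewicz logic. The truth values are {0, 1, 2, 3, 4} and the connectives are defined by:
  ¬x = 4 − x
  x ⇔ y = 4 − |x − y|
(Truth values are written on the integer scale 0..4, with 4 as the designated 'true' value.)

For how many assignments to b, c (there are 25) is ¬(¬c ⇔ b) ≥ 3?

value 4: 2 assignments (counts)
value 3: 4 assignments (counts)
value 2: 6 assignments
value 1: 8 assignments
value 0: 5 assignments
So 6 of the 25 assignments meet the threshold.

6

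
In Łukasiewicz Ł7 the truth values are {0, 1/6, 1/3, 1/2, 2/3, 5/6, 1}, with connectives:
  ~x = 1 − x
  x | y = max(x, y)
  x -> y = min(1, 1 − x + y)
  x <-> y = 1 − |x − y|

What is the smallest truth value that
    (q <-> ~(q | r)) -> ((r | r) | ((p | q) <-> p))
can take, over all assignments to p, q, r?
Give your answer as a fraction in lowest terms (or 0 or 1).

1/2

Take p = 0, q = 1/2, r = 0:
q | r = 1/2 | 0 = 1/2
~(q | r) = ~1/2 = 1/2
q <-> ~(q | r) = 1/2 <-> 1/2 = 1
r | r = 0 | 0 = 0
p | q = 0 | 1/2 = 1/2
(p | q) <-> p = 1/2 <-> 0 = 1/2
(r | r) | ((p | q) <-> p) = 0 | 1/2 = 1/2
(q <-> ~(q | r)) -> ((r | r) | ((p | q) <-> p)) = 1 -> 1/2 = 1/2
No assignment yields a value below 1/2, so this is the minimum.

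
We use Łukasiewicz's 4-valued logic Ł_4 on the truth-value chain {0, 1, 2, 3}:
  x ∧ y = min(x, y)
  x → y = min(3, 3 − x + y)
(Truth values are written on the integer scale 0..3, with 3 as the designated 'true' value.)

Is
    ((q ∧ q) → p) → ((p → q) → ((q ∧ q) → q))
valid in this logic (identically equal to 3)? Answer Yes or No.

Yes

p = 0, q = 0 ↦ 3
p = 0, q = 1 ↦ 3
p = 0, q = 2 ↦ 3
p = 0, q = 3 ↦ 3
p = 1, q = 0 ↦ 3
p = 1, q = 1 ↦ 3
p = 1, q = 2 ↦ 3
p = 1, q = 3 ↦ 3
p = 2, q = 0 ↦ 3
p = 2, q = 1 ↦ 3
p = 2, q = 2 ↦ 3
p = 2, q = 3 ↦ 3
p = 3, q = 0 ↦ 3
p = 3, q = 1 ↦ 3
p = 3, q = 2 ↦ 3
p = 3, q = 3 ↦ 3
Every assignment gives a value ≥ 3.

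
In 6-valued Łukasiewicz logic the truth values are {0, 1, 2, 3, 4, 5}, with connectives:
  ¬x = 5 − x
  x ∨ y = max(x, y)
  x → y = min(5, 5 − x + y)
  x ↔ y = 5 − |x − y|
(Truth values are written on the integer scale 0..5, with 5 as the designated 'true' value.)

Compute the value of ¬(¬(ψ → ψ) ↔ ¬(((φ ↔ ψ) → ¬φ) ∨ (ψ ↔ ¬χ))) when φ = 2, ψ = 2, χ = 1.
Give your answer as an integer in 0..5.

ψ → ψ = 2 → 2 = 5
¬(ψ → ψ) = ¬5 = 0
φ ↔ ψ = 2 ↔ 2 = 5
¬φ = ¬2 = 3
(φ ↔ ψ) → ¬φ = 5 → 3 = 3
¬χ = ¬1 = 4
ψ ↔ ¬χ = 2 ↔ 4 = 3
((φ ↔ ψ) → ¬φ) ∨ (ψ ↔ ¬χ) = 3 ∨ 3 = 3
¬(((φ ↔ ψ) → ¬φ) ∨ (ψ ↔ ¬χ)) = ¬3 = 2
¬(ψ → ψ) ↔ ¬(((φ ↔ ψ) → ¬φ) ∨ (ψ ↔ ¬χ)) = 0 ↔ 2 = 3
¬(¬(ψ → ψ) ↔ ¬(((φ ↔ ψ) → ¬φ) ∨ (ψ ↔ ¬χ))) = ¬3 = 2

2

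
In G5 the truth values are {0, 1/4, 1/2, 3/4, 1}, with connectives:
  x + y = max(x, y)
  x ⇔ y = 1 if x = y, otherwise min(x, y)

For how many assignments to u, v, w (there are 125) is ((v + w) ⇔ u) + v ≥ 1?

value 1: 45 assignments (counts)
value 3/4: 26 assignments
value 1/2: 26 assignments
value 1/4: 20 assignments
value 0: 8 assignments
So 45 of the 125 assignments meet the threshold.

45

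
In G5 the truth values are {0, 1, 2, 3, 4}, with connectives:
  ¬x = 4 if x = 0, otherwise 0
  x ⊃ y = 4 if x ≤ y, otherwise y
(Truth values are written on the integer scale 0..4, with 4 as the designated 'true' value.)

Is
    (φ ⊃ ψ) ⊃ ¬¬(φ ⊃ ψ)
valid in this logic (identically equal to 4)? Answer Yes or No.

Yes

At φ = 3, ψ = 4, for instance:
φ ⊃ ψ = 3 ⊃ 4 = 4
¬(φ ⊃ ψ) = ¬4 = 0
¬¬(φ ⊃ ψ) = ¬0 = 4
(φ ⊃ ψ) ⊃ ¬¬(φ ⊃ ψ) = 4 ⊃ 4 = 4
and checking the remaining 24 assignments likewise gives ≥ 4 in every case.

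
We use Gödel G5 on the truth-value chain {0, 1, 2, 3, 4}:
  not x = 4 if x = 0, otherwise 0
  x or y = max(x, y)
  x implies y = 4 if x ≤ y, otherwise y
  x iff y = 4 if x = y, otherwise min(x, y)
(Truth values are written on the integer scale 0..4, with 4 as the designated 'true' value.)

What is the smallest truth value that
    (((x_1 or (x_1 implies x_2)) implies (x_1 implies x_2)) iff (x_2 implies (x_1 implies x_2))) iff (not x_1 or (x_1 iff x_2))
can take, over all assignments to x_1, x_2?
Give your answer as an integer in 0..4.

1

Take x_1 = 1, x_2 = 2:
x_1 implies x_2 = 1 implies 2 = 4
x_1 or (x_1 implies x_2) = 1 or 4 = 4
x_1 implies x_2 = 1 implies 2 = 4
(x_1 or (x_1 implies x_2)) implies (x_1 implies x_2) = 4 implies 4 = 4
x_1 implies x_2 = 1 implies 2 = 4
x_2 implies (x_1 implies x_2) = 2 implies 4 = 4
((x_1 or (x_1 implies x_2)) implies (x_1 implies x_2)) iff (x_2 implies (x_1 implies x_2)) = 4 iff 4 = 4
not x_1 = not 1 = 0
x_1 iff x_2 = 1 iff 2 = 1
not x_1 or (x_1 iff x_2) = 0 or 1 = 1
(((x_1 or (x_1 implies x_2)) implies (x_1 implies x_2)) iff (x_2 implies (x_1 implies x_2))) iff (not x_1 or (x_1 iff x_2)) = 4 iff 1 = 1
No assignment yields a value below 1, so this is the minimum.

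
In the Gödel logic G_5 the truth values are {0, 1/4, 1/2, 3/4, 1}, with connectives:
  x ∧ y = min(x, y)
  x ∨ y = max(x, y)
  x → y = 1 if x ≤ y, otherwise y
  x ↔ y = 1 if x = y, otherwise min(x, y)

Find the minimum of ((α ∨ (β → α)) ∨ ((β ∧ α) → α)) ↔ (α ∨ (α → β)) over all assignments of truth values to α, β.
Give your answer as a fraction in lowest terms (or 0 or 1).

1/4

Take α = 1/4, β = 0:
β → α = 0 → 1/4 = 1
α ∨ (β → α) = 1/4 ∨ 1 = 1
β ∧ α = 0 ∧ 1/4 = 0
(β ∧ α) → α = 0 → 1/4 = 1
(α ∨ (β → α)) ∨ ((β ∧ α) → α) = 1 ∨ 1 = 1
α → β = 1/4 → 0 = 0
α ∨ (α → β) = 1/4 ∨ 0 = 1/4
((α ∨ (β → α)) ∨ ((β ∧ α) → α)) ↔ (α ∨ (α → β)) = 1 ↔ 1/4 = 1/4
No assignment yields a value below 1/4, so this is the minimum.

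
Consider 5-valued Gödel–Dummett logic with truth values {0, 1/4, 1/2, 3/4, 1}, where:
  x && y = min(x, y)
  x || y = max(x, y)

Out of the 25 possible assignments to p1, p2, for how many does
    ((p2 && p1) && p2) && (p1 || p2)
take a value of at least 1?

value 1: 1 assignment (counts)
value 3/4: 3 assignments
value 1/2: 5 assignments
value 1/4: 7 assignments
value 0: 9 assignments
So 1 of the 25 assignments meets the threshold.

1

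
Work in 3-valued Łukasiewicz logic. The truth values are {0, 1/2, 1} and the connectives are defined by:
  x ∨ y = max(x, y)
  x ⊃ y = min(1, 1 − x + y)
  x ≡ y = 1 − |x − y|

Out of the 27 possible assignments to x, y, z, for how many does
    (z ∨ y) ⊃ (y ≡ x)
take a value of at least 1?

value 1: 16 assignments (counts)
value 1/2: 7 assignments
value 0: 4 assignments
So 16 of the 27 assignments meet the threshold.

16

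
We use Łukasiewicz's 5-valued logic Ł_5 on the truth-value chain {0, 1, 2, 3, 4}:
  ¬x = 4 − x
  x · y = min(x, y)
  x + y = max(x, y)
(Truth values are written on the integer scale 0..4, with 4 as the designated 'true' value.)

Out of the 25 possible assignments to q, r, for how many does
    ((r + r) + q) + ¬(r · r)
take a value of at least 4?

value 4: 13 assignments (counts)
value 3: 9 assignments
value 2: 3 assignments
So 13 of the 25 assignments meet the threshold.

13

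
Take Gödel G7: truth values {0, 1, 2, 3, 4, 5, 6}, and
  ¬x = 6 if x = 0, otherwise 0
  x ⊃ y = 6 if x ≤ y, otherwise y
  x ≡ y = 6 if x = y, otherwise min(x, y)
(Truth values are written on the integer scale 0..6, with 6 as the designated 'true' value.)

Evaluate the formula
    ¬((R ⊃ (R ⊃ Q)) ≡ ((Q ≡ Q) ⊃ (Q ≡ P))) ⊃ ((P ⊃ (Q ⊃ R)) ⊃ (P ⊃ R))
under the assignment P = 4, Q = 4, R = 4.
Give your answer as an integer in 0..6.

6

R ⊃ Q = 4 ⊃ 4 = 6
R ⊃ (R ⊃ Q) = 4 ⊃ 6 = 6
Q ≡ Q = 4 ≡ 4 = 6
Q ≡ P = 4 ≡ 4 = 6
(Q ≡ Q) ⊃ (Q ≡ P) = 6 ⊃ 6 = 6
(R ⊃ (R ⊃ Q)) ≡ ((Q ≡ Q) ⊃ (Q ≡ P)) = 6 ≡ 6 = 6
¬((R ⊃ (R ⊃ Q)) ≡ ((Q ≡ Q) ⊃ (Q ≡ P))) = ¬6 = 0
Q ⊃ R = 4 ⊃ 4 = 6
P ⊃ (Q ⊃ R) = 4 ⊃ 6 = 6
P ⊃ R = 4 ⊃ 4 = 6
(P ⊃ (Q ⊃ R)) ⊃ (P ⊃ R) = 6 ⊃ 6 = 6
¬((R ⊃ (R ⊃ Q)) ≡ ((Q ≡ Q) ⊃ (Q ≡ P))) ⊃ ((P ⊃ (Q ⊃ R)) ⊃ (P ⊃ R)) = 0 ⊃ 6 = 6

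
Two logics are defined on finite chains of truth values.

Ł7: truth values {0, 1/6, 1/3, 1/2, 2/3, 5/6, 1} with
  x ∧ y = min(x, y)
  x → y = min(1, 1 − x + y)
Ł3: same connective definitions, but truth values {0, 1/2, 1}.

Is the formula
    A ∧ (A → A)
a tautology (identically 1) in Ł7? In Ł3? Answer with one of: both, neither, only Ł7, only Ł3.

In Ł7: at A = 0 the value is 0 — not a tautology.
In Ł3: at A = 0 the value is 0 — not a tautology.

neither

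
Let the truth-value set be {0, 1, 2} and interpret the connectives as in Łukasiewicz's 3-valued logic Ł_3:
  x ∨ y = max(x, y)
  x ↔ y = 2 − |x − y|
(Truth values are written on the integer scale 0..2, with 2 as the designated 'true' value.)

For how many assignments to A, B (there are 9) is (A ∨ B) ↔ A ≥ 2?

A = 0, B = 0 ↦ 2  ≥
A = 0, B = 1 ↦ 1  <
A = 0, B = 2 ↦ 0  <
A = 1, B = 0 ↦ 2  ≥
A = 1, B = 1 ↦ 2  ≥
A = 1, B = 2 ↦ 1  <
A = 2, B = 0 ↦ 2  ≥
A = 2, B = 1 ↦ 2  ≥
A = 2, B = 2 ↦ 2  ≥
So 6 of the 9 assignments meet the threshold.

6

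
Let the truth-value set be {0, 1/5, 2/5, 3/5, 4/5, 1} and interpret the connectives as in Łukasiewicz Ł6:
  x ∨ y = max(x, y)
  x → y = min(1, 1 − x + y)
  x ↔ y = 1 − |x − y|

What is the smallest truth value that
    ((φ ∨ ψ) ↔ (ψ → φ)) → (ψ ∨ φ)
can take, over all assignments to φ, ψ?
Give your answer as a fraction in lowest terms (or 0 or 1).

3/5

Take φ = 0, ψ = 2/5:
φ ∨ ψ = 0 ∨ 2/5 = 2/5
ψ → φ = 2/5 → 0 = 3/5
(φ ∨ ψ) ↔ (ψ → φ) = 2/5 ↔ 3/5 = 4/5
ψ ∨ φ = 2/5 ∨ 0 = 2/5
((φ ∨ ψ) ↔ (ψ → φ)) → (ψ ∨ φ) = 4/5 → 2/5 = 3/5
No assignment yields a value below 3/5, so this is the minimum.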